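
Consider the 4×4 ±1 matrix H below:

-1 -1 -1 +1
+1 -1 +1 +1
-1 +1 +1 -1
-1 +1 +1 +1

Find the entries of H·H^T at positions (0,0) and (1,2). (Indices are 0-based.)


Row 0 of H: [-1, -1, -1, 1].
Row 1 of H: [1, -1, 1, 1].
Row 2 of H: [-1, 1, 1, -1].
(H·H^T)[0][0] = Σ_j H[0][j]·H[0][j] = (-1)² + (-1)² + (-1)² + (1)² = 1 + 1 + 1 + 1 = 4.
(H·H^T)[1][2] = Σ_j H[1][j]·H[2][j] = (1)·(-1) + (-1)·(1) + (1)·(1) + (1)·(-1) = -1 + -1 + 1 + -1 = -2.
Rows 1 and 2 are not orthogonal (dot product = -2 ≠ 0), so H is not a Hadamard matrix.

(0,0) entry = 4; (1,2) entry = -2.


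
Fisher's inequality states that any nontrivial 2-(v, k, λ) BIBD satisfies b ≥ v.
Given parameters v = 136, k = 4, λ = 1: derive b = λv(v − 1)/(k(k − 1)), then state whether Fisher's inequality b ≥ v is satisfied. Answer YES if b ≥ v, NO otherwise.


r = λ(v − 1)/(k − 1) = 1·135/3 = 45.
b = vr/k = 136·45/4 = 1530.
Fisher's inequality: b ≥ v ⇔ 1530 ≥ 136? YES.

YES


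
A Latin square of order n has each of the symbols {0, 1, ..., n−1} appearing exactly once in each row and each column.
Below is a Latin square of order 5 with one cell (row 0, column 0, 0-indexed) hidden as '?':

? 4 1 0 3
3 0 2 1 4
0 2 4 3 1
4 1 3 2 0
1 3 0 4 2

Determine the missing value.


Row 0 contains symbols [0, 1, 3, 4] — missing [2].
Column 0 contains symbols [0, 1, 3, 4] — missing [2].
The missing symbol must appear in both missing sets; intersection = [2].
Therefore the hidden value is 2.

Missing value = 2.


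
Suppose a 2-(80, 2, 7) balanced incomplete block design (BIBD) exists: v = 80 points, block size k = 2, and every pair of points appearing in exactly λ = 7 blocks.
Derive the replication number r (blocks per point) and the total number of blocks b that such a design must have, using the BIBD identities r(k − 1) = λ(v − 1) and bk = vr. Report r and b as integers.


Any 2-(v, k, λ) BIBD satisfies two necessary conditions:
  (i)  Each point sits in r blocks, and counting incidences through any fixed point gives r(k − 1) = λ(v − 1), so r = λ(v − 1)/(k − 1).
  (ii) Total incidences bk = vr, so b = vr/k.
Step 1: r = λ(v − 1)/(k − 1) = 7·(80 − 1)/(2 − 1) = 7·79/1 = 553/1 = 553.
Step 2: b = vr/k = 80·553/2 = 44240/2 = 22120.
Check integrality: r = 553 ∈ Z ✓, b = 22120 ∈ Z ✓.
(These identities are necessary conditions: they determine r and b for any design with these parameters, but do not by themselves prove that one exists.)

r = 553, b = 22120.


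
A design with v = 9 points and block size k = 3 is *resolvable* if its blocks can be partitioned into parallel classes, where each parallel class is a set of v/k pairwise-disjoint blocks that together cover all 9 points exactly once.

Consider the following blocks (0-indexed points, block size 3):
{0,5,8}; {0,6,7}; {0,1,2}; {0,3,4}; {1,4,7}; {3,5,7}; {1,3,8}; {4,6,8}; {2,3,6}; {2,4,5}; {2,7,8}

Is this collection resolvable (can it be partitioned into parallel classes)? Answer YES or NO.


v = 9, block size k = 3, number of blocks = 11.
For resolvability, blocks must partition into parallel classes of size v/k = 3.
Total blocks must therefore be a multiple of 3: 11 = 3·3 + 2 ⇒ not divisible ✗.
Resolvable? NO.

NO


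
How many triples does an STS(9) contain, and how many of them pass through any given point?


An STS(v) is a 2-(v, 3, 1) BIBD: block size k = 3, λ = 1.
Replication: r(k − 1) = λ(v − 1) ⇒ r·2 = 9 − 1 = 8 ⇒ r = 4.
Block count: bk = vr ⇒ b·3 = 9·4 = 36 ⇒ b = 12.
(Check via b = v(v − 1)/6 = 9·8/6 = 72/6 = 12.)

r = 4, b = 12.


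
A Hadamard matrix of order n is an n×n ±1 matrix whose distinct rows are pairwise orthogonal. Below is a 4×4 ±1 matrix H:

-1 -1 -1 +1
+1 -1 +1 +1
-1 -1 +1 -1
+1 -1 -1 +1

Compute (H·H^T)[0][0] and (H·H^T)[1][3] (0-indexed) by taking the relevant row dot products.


Row 0 of H: [-1, -1, -1, 1].
Row 1 of H: [1, -1, 1, 1].
Row 3 of H: [1, -1, -1, 1].
(H·H^T)[0][0] = Σ_j H[0][j]·H[0][j] = (-1)² + (-1)² + (-1)² + (1)² = 1 + 1 + 1 + 1 = 4.
(H·H^T)[1][3] = Σ_j H[1][j]·H[3][j] = (1)·(1) + (-1)·(-1) + (1)·(-1) + (1)·(1) = 1 + 1 + -1 + 1 = 2.
Rows 1 and 3 are not orthogonal (dot product = 2 ≠ 0), so H is not a Hadamard matrix.

(0,0) entry = 4; (1,3) entry = 2.


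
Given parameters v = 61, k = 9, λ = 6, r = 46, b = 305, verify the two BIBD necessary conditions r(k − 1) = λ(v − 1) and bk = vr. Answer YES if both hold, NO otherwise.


Condition (i): r(k − 1) = 46·8 = 368; λ(v − 1) = 6·60 = 360. Match? NO.
Condition (ii): bk = 305·9 = 2745; vr = 61·46 = 2806. Match? NO.
Both conditions hold? NO.

NO


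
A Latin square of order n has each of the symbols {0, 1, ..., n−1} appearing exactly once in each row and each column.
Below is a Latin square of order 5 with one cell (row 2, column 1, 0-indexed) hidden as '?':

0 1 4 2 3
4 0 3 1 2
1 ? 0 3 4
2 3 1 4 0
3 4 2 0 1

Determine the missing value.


Row 2 contains symbols [0, 1, 3, 4] — missing [2].
Column 1 contains symbols [0, 1, 3, 4] — missing [2].
The missing symbol must appear in both missing sets; intersection = [2].
Therefore the hidden value is 2.

Missing value = 2.


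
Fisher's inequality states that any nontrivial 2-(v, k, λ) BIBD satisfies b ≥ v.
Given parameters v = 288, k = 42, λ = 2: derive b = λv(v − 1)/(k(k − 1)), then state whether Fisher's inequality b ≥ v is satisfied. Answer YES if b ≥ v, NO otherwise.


b = λv(v − 1)/(k(k − 1)) = 2·288·287/(42·41) = 165312/1722 = 96.
Compare with v = 288: b < v, so Fisher's inequality fails.

NO


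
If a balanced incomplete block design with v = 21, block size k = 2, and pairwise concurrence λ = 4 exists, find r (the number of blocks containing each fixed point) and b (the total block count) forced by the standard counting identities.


Any 2-(v, k, λ) BIBD satisfies two necessary conditions:
  (i)  Each point sits in r blocks, and counting incidences through any fixed point gives r(k − 1) = λ(v − 1), so r = λ(v − 1)/(k − 1).
  (ii) Total incidences bk = vr, so b = vr/k.
Step 1: r = λ(v − 1)/(k − 1) = 4·(21 − 1)/(2 − 1) = 4·20/1 = 80/1 = 80.
Step 2: b = vr/k = 21·80/2 = 1680/2 = 840.
Check integrality: r = 80 ∈ Z ✓, b = 840 ∈ Z ✓.
(These identities are necessary conditions: they determine r and b for any design with these parameters, but do not by themselves prove that one exists.)

r = 80, b = 840.


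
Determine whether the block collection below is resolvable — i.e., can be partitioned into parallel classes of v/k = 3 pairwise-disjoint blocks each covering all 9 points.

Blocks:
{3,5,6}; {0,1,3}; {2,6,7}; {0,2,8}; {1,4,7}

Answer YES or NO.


v = 9, block size k = 3, number of blocks = 5.
For resolvability, blocks must partition into parallel classes of size v/k = 3.
Total blocks must therefore be a multiple of 3: 5 = 3·1 + 2 ⇒ not divisible ✗.
Resolvable? NO.

NO


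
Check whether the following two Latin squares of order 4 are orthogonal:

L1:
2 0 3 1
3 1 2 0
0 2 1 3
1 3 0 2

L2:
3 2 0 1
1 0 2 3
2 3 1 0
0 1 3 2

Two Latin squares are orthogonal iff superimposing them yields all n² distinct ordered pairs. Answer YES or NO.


Form the n² = 16 superimposed pairs (L1[i][j], L2[i][j]), row by row (rows and columns indexed from 0):
row 0: (2,3) (0,2) (3,0) (1,1)
row 1: (3,1) (1,0) (2,2) (0,3)
row 2: (0,2) (2,3) (1,1) (3,0)
row 3: (1,0) (3,1) (0,3) (2,2)
Orthogonality requires all 16 pairs distinct.
But the pair (0,2) repeats: cell (0,1) has L1 = 0, L2 = 2, and cell (2,0) has L1 = 0, L2 = 2.
A repeated pair means some other pair never occurs (only 8 distinct pairs out of 16), so the squares are not orthogonal.
Conclusion: NO.

NO


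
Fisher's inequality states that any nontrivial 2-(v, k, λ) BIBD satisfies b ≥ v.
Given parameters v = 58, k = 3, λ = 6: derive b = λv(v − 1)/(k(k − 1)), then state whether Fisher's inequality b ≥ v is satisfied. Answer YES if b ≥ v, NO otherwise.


b = λv(v − 1)/(k(k − 1)) = 6·58·57/(3·2) = 19836/6 = 3306.
Compare with v = 58: b ≥ v, so Fisher's inequality holds.

YES


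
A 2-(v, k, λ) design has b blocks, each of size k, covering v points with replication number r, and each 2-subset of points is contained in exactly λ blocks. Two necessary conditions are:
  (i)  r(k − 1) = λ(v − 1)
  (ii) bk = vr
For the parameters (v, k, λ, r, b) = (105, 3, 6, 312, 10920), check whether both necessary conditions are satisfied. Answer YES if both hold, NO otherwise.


Condition (i): r(k − 1) = 312·2 = 624; λ(v − 1) = 6·104 = 624. Match? YES.
Condition (ii): bk = 10920·3 = 32760; vr = 105·312 = 32760. Match? YES.
Both conditions hold? YES.

YES


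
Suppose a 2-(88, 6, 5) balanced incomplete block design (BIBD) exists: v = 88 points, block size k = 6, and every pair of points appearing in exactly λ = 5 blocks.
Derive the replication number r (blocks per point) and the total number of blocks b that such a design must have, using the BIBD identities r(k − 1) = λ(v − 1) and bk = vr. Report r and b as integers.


Any 2-(v, k, λ) BIBD satisfies two necessary conditions:
  (i)  Each point sits in r blocks, and counting incidences through any fixed point gives r(k − 1) = λ(v − 1), so r = λ(v − 1)/(k − 1).
  (ii) Total incidences bk = vr, so b = vr/k.
Step 1: r = λ(v − 1)/(k − 1) = 5·(88 − 1)/(6 − 1) = 5·87/5 = 435/5 = 87.
Step 2: b = vr/k = 88·87/6 = 7656/6 = 1276.
Check integrality: r = 87 ∈ Z ✓, b = 1276 ∈ Z ✓.
(These identities are necessary conditions: they determine r and b for any design with these parameters, but do not by themselves prove that one exists.)

r = 87, b = 1276.


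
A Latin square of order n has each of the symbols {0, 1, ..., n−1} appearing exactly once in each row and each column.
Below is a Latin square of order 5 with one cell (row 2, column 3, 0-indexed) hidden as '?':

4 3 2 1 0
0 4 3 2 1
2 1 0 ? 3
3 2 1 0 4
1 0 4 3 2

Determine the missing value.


Row 2 contains symbols [0, 1, 2, 3] — missing [4].
Column 3 contains symbols [0, 1, 2, 3] — missing [4].
The missing symbol must appear in both missing sets; intersection = [4].
Therefore the hidden value is 4.

Missing value = 4.


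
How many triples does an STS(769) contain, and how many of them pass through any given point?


An STS(v) is a 2-(v, 3, 1) BIBD: block size k = 3, λ = 1.
Replication: r(k − 1) = λ(v − 1) ⇒ r·2 = 769 − 1 = 768 ⇒ r = 384.
Block count: b = v(v − 1)/6 = 769·768/6 = 590592/6 = 98432.
(Check via bk = vr: 98432·3 = 295296 = 769·384 = 295296 ✓.)

r = 384, b = 98432.


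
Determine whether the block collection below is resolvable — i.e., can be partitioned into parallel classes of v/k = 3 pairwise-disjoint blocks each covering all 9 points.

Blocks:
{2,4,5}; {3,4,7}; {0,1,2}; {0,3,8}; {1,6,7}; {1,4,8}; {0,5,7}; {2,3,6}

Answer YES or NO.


v = 9, block size k = 3, number of blocks = 8.
For resolvability, blocks must partition into parallel classes of size v/k = 3.
Total blocks must therefore be a multiple of 3: 8 = 3·2 + 2 ⇒ not divisible ✗.
Resolvable? NO.

NO


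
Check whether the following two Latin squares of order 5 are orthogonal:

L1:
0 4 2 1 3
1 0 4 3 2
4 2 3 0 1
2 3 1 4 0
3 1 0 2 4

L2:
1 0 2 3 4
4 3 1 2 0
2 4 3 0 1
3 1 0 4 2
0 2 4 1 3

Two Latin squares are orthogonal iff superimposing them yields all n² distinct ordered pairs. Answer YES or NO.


Form the n² = 25 superimposed pairs (L1[i][j], L2[i][j]), row by row (rows and columns indexed from 0):
row 0: (0,1) (4,0) (2,2) (1,3) (3,4)
row 1: (1,4) (0,3) (4,1) (3,2) (2,0)
row 2: (4,2) (2,4) (3,3) (0,0) (1,1)
row 3: (2,3) (3,1) (1,0) (4,4) (0,2)
row 4: (3,0) (1,2) (0,4) (2,1) (4,3)
Orthogonality requires all 25 pairs distinct.
Check by first coordinate: for each symbol s of L1, list the L2 entries in the n cells where L1 = s; they must all differ.
  L1 = 0: L2 entries (in reading order) 1, 3, 0, 2, 4 — all 5 distinct ✓
  L1 = 1: L2 entries (in reading order) 3, 4, 1, 0, 2 — all 5 distinct ✓
  L1 = 2: L2 entries (in reading order) 2, 0, 4, 3, 1 — all 5 distinct ✓
  L1 = 3: L2 entries (in reading order) 4, 2, 3, 1, 0 — all 5 distinct ✓
  L1 = 4: L2 entries (in reading order) 0, 1, 2, 4, 3 — all 5 distinct ✓
Every symbol of L1 meets every symbol of L2 exactly once, so all 25 pairs are distinct (25 of 25).
Conclusion: YES.

YES


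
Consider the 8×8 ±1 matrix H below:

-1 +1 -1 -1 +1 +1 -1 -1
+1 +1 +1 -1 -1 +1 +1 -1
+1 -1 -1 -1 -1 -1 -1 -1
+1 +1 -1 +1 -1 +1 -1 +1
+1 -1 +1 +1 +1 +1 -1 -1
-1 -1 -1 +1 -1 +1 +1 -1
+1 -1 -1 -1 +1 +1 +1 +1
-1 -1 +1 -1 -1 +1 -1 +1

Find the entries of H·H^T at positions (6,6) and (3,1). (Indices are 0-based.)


Row 1 of H: [1, 1, 1, -1, -1, 1, 1, -1].
Row 3 of H: [1, 1, -1, 1, -1, 1, -1, 1].
Row 6 of H: [1, -1, -1, -1, 1, 1, 1, 1].
(H·H^T)[6][6] = Σ_j H[6][j]·H[6][j] = (1)² + (-1)² + (-1)² + (-1)² + (1)² + (1)² + (1)² + (1)² = 1 + 1 + 1 + 1 + 1 + 1 + 1 + 1 = 8.
(H·H^T)[3][1] = Σ_j H[3][j]·H[1][j] = (1)·(1) + (1)·(1) + (-1)·(1) + (1)·(-1) + (-1)·(-1) + (1)·(1) + (-1)·(1) + (1)·(-1) = 1 + 1 + -1 + -1 + 1 + 1 + -1 + -1 = 0.
So rows 3 and 1 are orthogonal; the diagonal entry equals n = 8.

(6,6) entry = 8; (3,1) entry = 0.


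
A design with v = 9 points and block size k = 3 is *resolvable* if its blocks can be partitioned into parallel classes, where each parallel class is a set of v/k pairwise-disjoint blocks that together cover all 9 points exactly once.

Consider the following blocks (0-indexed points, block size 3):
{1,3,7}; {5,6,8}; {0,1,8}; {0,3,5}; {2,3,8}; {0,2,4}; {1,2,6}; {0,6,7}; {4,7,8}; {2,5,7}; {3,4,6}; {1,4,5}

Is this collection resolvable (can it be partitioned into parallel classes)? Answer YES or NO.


v = 9, block size k = 3, number of blocks = 12.
For resolvability, blocks must partition into parallel classes of size v/k = 3.
Total blocks must therefore be a multiple of 3: 12 = 3·4 + 0 ⇒ divisible ✓.
Greedy packing gives 4 candidate class(es). Each should be a full parallel class (size 3, covers all 9 points).
  Class 1 (3 blocks): {1,3,7}; {5,6,8}; {0,2,4}. Points covered: [0, 1, 2, 3, 4, 5, 6, 7, 8].
  Class 2 (3 blocks): {0,1,8}; {2,5,7}; {3,4,6}. Points covered: [0, 1, 2, 3, 4, 5, 6, 7, 8].
  Class 3 (3 blocks): {0,3,5}; {1,2,6}; {4,7,8}. Points covered: [0, 1, 2, 3, 4, 5, 6, 7, 8].
  Class 4 (3 blocks): {2,3,8}; {0,6,7}; {1,4,5}. Points covered: [0, 1, 2, 3, 4, 5, 6, 7, 8].
All classes full (size 3)? YES. All classes cover every point? YES.
Resolvable? YES.

YES


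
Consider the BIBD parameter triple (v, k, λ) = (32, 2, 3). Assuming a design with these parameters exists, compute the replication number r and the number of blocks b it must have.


Any 2-(v, k, λ) BIBD satisfies two necessary conditions:
  (i)  Each point sits in r blocks, and counting incidences through any fixed point gives r(k − 1) = λ(v − 1), so r = λ(v − 1)/(k − 1).
  (ii) Total incidences bk = vr, so b = vr/k.
Step 1: r = λ(v − 1)/(k − 1) = 3·(32 − 1)/(2 − 1) = 3·31/1 = 93/1 = 93.
Step 2: b = vr/k = 32·93/2 = 2976/2 = 1488.
Check integrality: r = 93 ∈ Z ✓, b = 1488 ∈ Z ✓.
(These identities are necessary conditions: they determine r and b for any design with these parameters, but do not by themselves prove that one exists.)

r = 93, b = 1488.


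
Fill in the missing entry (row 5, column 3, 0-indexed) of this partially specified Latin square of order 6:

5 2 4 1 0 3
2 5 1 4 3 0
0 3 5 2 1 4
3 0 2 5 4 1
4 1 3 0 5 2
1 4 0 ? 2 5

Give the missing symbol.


Row 5 contains symbols [0, 1, 2, 4, 5] — missing [3].
Column 3 contains symbols [0, 1, 2, 4, 5] — missing [3].
The missing symbol must appear in both missing sets; intersection = [3].
Therefore the hidden value is 3.

Missing value = 3.


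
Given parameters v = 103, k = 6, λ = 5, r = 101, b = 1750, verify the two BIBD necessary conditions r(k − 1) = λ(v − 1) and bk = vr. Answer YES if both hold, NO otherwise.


Condition (i): r(k − 1) = 101·5 = 505; λ(v − 1) = 5·102 = 510. Match? NO.
Condition (ii): bk = 1750·6 = 10500; vr = 103·101 = 10403. Match? NO.
Both conditions hold? NO.

NO


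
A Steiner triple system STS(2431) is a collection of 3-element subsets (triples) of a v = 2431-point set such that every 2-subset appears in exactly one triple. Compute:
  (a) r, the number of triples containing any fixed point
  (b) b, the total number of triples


An STS(v) is a 2-(v, 3, 1) BIBD: block size k = 3, λ = 1.
Replication: r(k − 1) = λ(v − 1) ⇒ r·2 = 2431 − 1 = 2430 ⇒ r = 1215.
Block count: b = v(v − 1)/6 = 2431·2430/6 = 5907330/6 = 984555.

r = 1215, b = 984555.


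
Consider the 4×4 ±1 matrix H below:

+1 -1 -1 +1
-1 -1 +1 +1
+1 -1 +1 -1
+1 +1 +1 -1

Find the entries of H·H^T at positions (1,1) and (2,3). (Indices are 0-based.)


Row 1 of H: [-1, -1, 1, 1].
Row 2 of H: [1, -1, 1, -1].
Row 3 of H: [1, 1, 1, -1].
(H·H^T)[1][1] = Σ_j H[1][j]·H[1][j] = (-1)² + (-1)² + (1)² + (1)² = 1 + 1 + 1 + 1 = 4.
(H·H^T)[2][3] = Σ_j H[2][j]·H[3][j] = (1)·(1) + (-1)·(1) + (1)·(1) + (-1)·(-1) = 1 + -1 + 1 + 1 = 2.
Rows 2 and 3 are not orthogonal (dot product = 2 ≠ 0), so H is not a Hadamard matrix.

(1,1) entry = 4; (2,3) entry = 2.


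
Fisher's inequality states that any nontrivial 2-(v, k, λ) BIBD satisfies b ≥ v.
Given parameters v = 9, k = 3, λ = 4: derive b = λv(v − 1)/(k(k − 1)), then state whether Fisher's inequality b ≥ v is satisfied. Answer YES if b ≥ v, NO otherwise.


b = λv(v − 1)/(k(k − 1)) = 4·9·8/(3·2) = 288/6 = 48.
Compare with v = 9: b ≥ v, so Fisher's inequality holds.

YES


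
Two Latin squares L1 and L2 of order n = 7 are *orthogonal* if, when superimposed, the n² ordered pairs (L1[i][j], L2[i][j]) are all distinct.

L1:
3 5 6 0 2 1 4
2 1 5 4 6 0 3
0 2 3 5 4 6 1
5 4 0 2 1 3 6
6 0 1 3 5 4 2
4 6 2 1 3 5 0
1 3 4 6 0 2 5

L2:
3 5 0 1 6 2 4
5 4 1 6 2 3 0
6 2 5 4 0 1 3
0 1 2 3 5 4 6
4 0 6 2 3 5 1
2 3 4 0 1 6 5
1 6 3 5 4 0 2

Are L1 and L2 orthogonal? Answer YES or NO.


Form the n² = 49 superimposed pairs (L1[i][j], L2[i][j]), row by row (rows and columns indexed from 0):
row 0: (3,3) (5,5) (6,0) (0,1) (2,6) (1,2) (4,4)
row 1: (2,5) (1,4) (5,1) (4,6) (6,2) (0,3) (3,0)
row 2: (0,6) (2,2) (3,5) (5,4) (4,0) (6,1) (1,3)
row 3: (5,0) (4,1) (0,2) (2,3) (1,5) (3,4) (6,6)
row 4: (6,4) (0,0) (1,6) (3,2) (5,3) (4,5) (2,1)
row 5: (4,2) (6,3) (2,4) (1,0) (3,1) (5,6) (0,5)
row 6: (1,1) (3,6) (4,3) (6,5) (0,4) (2,0) (5,2)
Orthogonality requires all 49 pairs distinct.
Check by first coordinate: for each symbol s of L1, list the L2 entries in the n cells where L1 = s; they must all differ.
  L1 = 0: L2 entries (in reading order) 1, 3, 6, 2, 0, 5, 4 — all 7 distinct ✓
  L1 = 1: L2 entries (in reading order) 2, 4, 3, 5, 6, 0, 1 — all 7 distinct ✓
  L1 = 2: L2 entries (in reading order) 6, 5, 2, 3, 1, 4, 0 — all 7 distinct ✓
  L1 = 3: L2 entries (in reading order) 3, 0, 5, 4, 2, 1, 6 — all 7 distinct ✓
  L1 = 4: L2 entries (in reading order) 4, 6, 0, 1, 5, 2, 3 — all 7 distinct ✓
  L1 = 5: L2 entries (in reading order) 5, 1, 4, 0, 3, 6, 2 — all 7 distinct ✓
  L1 = 6: L2 entries (in reading order) 0, 2, 1, 6, 4, 3, 5 — all 7 distinct ✓
Every symbol of L1 meets every symbol of L2 exactly once, so all 49 pairs are distinct (49 of 49).
Conclusion: YES.

YES


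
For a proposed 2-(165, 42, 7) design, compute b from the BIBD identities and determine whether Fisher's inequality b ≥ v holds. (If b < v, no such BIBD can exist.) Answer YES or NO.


r = λ(v − 1)/(k − 1) = 7·164/41 = 28.
b = vr/k = 165·28/42 = 110.
Fisher's inequality: b ≥ v ⇔ 110 ≥ 165? NO.

NO


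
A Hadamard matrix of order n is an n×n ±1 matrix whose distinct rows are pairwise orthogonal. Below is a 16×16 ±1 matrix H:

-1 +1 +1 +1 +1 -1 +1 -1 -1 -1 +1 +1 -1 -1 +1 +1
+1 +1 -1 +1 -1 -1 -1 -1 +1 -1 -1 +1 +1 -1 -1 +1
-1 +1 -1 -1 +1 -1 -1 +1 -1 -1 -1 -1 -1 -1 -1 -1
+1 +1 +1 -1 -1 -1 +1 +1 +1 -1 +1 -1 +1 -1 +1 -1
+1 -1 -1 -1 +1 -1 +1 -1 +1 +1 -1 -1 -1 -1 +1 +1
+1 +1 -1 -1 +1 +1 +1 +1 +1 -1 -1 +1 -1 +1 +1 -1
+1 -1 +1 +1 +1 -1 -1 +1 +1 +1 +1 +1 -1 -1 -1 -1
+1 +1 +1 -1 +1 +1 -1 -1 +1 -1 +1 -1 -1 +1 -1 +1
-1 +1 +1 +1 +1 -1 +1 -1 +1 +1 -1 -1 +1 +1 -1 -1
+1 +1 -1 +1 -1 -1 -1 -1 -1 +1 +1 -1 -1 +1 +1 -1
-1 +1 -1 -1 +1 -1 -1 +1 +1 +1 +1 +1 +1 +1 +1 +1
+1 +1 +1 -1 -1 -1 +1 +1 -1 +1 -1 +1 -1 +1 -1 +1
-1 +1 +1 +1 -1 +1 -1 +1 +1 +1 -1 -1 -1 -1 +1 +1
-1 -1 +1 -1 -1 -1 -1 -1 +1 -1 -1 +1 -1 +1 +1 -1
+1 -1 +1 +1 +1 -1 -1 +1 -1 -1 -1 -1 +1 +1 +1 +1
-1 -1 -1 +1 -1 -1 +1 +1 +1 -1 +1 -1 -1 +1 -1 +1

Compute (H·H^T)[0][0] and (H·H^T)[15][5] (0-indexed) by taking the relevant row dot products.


Row 0 of H: [-1, 1, 1, 1, 1, -1, 1, -1, -1, -1, 1, 1, -1, -1, 1, 1].
Row 5 of H: [1, 1, -1, -1, 1, 1, 1, 1, 1, -1, -1, 1, -1, 1, 1, -1].
Row 15 of H: [-1, -1, -1, 1, -1, -1, 1, 1, 1, -1, 1, -1, -1, 1, -1, 1].
(H·H^T)[0][0] = Σ_j H[0][j]·H[0][j] = (-1)² + (1)² + (1)² + (1)² + (1)² + (-1)² + (1)² + (-1)² + (-1)² + (-1)² + (1)² + (1)² + (-1)² + (-1)² + (1)² + (1)² = 1 + 1 + 1 + 1 + 1 + 1 + 1 + 1 + 1 + 1 + 1 + 1 + 1 + 1 + 1 + 1 = 16.
(H·H^T)[15][5] = Σ_j H[15][j]·H[5][j] = (-1)·(1) + (-1)·(1) + (-1)·(-1) + (1)·(-1) + (-1)·(1) + (-1)·(1) + (1)·(1) + (1)·(1) + (1)·(1) + (-1)·(-1) + (1)·(-1) + (-1)·(1) + (-1)·(-1) + (1)·(1) + (-1)·(1) + (1)·(-1) = -1 + -1 + 1 + -1 + -1 + -1 + 1 + 1 + 1 + 1 + -1 + -1 + 1 + 1 + -1 + -1 = -2.
Rows 15 and 5 are not orthogonal (dot product = -2 ≠ 0), so H is not a Hadamard matrix.

(0,0) entry = 16; (15,5) entry = -2.


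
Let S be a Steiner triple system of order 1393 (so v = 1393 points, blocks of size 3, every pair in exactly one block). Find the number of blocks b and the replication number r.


An STS(v) is a 2-(v, 3, 1) BIBD: block size k = 3, λ = 1.
Replication: r(k − 1) = λ(v − 1) ⇒ r·2 = 1393 − 1 = 1392 ⇒ r = 696.
Block count: b = v(v − 1)/6 = 1393·1392/6 = 1939056/6 = 323176.
(Check via bk = vr: 323176·3 = 969528 = 1393·696 = 969528 ✓.)

r = 696, b = 323176.


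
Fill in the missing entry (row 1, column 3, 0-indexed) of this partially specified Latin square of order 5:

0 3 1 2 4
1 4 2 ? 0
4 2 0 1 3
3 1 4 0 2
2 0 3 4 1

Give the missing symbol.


Row 1 contains symbols [0, 1, 2, 4] — missing [3].
Column 3 contains symbols [0, 1, 2, 4] — missing [3].
The missing symbol must appear in both missing sets; intersection = [3].
Therefore the hidden value is 3.

Missing value = 3.


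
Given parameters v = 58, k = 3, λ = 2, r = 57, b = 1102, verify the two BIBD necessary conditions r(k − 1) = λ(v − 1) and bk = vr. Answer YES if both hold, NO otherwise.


Condition (i): r(k − 1) = 57·2 = 114; λ(v − 1) = 2·57 = 114. Match? YES.
Condition (ii): bk = 1102·3 = 3306; vr = 58·57 = 3306. Match? YES.
Both conditions hold? YES.

YES


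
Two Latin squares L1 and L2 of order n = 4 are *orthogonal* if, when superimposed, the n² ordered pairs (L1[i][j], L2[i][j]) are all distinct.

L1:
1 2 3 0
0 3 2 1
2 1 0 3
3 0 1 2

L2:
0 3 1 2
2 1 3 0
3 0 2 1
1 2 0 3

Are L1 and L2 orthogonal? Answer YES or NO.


Form the n² = 16 superimposed pairs (L1[i][j], L2[i][j]), row by row (rows and columns indexed from 0):
row 0: (1,0) (2,3) (3,1) (0,2)
row 1: (0,2) (3,1) (2,3) (1,0)
row 2: (2,3) (1,0) (0,2) (3,1)
row 3: (3,1) (0,2) (1,0) (2,3)
Orthogonality requires all 16 pairs distinct.
But the pair (0,2) repeats: cell (0,3) has L1 = 0, L2 = 2, and cell (1,0) has L1 = 0, L2 = 2.
A repeated pair means some other pair never occurs (only 4 distinct pairs out of 16), so the squares are not orthogonal.
Conclusion: NO.

NO


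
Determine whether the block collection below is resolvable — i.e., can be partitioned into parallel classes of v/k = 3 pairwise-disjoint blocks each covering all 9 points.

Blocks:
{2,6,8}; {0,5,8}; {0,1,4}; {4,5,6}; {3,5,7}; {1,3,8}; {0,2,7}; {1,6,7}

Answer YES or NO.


v = 9, block size k = 3, number of blocks = 8.
For resolvability, blocks must partition into parallel classes of size v/k = 3.
Total blocks must therefore be a multiple of 3: 8 = 3·2 + 2 ⇒ not divisible ✗.
Resolvable? NO.

NO


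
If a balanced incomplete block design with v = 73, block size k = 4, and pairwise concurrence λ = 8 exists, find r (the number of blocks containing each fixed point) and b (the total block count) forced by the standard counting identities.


Any 2-(v, k, λ) BIBD satisfies two necessary conditions:
  (i)  Each point sits in r blocks, and counting incidences through any fixed point gives r(k − 1) = λ(v − 1), so r = λ(v − 1)/(k − 1).
  (ii) Total incidences bk = vr, so b = vr/k.
Step 1: r = λ(v − 1)/(k − 1) = 8·(73 − 1)/(4 − 1) = 8·72/3 = 576/3 = 192.
Step 2: b = vr/k = 73·192/4 = 14016/4 = 3504.
Check integrality: r = 192 ∈ Z ✓, b = 3504 ∈ Z ✓.
(These identities are necessary conditions: they determine r and b for any design with these parameters, but do not by themselves prove that one exists.)

r = 192, b = 3504.


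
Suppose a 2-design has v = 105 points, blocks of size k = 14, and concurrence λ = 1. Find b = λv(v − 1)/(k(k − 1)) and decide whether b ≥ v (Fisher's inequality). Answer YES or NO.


b = λv(v − 1)/(k(k − 1)) = 1·105·104/(14·13) = 10920/182 = 60.
Compare with v = 105: b < v, so Fisher's inequality fails.

NO


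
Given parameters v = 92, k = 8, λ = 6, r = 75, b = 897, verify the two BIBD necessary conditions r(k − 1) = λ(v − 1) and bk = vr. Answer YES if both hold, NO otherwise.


Condition (i): r(k − 1) = 75·7 = 525; λ(v − 1) = 6·91 = 546. Match? NO.
Condition (ii): bk = 897·8 = 7176; vr = 92·75 = 6900. Match? NO.
Both conditions hold? NO.

NO


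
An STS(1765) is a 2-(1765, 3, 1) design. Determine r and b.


An STS(v) is a 2-(v, 3, 1) BIBD: block size k = 3, λ = 1.
Replication: r(k − 1) = λ(v − 1) ⇒ r·2 = 1765 − 1 = 1764 ⇒ r = 882.
Block count: b = v(v − 1)/6 = 1765·1764/6 = 3113460/6 = 518910.

r = 882, b = 518910.


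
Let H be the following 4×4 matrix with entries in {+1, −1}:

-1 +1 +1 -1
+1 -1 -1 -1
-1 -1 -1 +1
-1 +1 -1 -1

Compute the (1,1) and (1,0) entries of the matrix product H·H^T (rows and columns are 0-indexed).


Row 0 of H: [-1, 1, 1, -1].
Row 1 of H: [1, -1, -1, -1].
(H·H^T)[1][1] = Σ_j H[1][j]·H[1][j] = (1)² + (-1)² + (-1)² + (-1)² = 1 + 1 + 1 + 1 = 4.
(H·H^T)[1][0] = Σ_j H[1][j]·H[0][j] = (1)·(-1) + (-1)·(1) + (-1)·(1) + (-1)·(-1) = -1 + -1 + -1 + 1 = -2.
Rows 1 and 0 are not orthogonal (dot product = -2 ≠ 0), so H is not a Hadamard matrix.

(1,1) entry = 4; (1,0) entry = -2.


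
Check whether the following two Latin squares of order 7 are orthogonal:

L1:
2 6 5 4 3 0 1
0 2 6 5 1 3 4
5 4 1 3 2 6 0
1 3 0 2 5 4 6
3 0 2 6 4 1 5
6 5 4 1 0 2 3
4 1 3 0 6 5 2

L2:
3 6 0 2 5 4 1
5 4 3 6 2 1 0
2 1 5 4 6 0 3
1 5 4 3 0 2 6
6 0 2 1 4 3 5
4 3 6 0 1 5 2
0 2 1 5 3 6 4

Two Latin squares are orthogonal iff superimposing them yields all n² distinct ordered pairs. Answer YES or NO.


Form the n² = 49 superimposed pairs (L1[i][j], L2[i][j]), row by row (rows and columns indexed from 0):
row 0: (2,3) (6,6) (5,0) (4,2) (3,5) (0,4) (1,1)
row 1: (0,5) (2,4) (6,3) (5,6) (1,2) (3,1) (4,0)
row 2: (5,2) (4,1) (1,5) (3,4) (2,6) (6,0) (0,3)
row 3: (1,1) (3,5) (0,4) (2,3) (5,0) (4,2) (6,6)
row 4: (3,6) (0,0) (2,2) (6,1) (4,4) (1,3) (5,5)
row 5: (6,4) (5,3) (4,6) (1,0) (0,1) (2,5) (3,2)
row 6: (4,0) (1,2) (3,1) (0,5) (6,3) (5,6) (2,4)
Orthogonality requires all 49 pairs distinct.
But the pair (1,1) repeats: cell (0,6) has L1 = 1, L2 = 1, and cell (3,0) has L1 = 1, L2 = 1.
A repeated pair means some other pair never occurs (only 35 distinct pairs out of 49), so the squares are not orthogonal.
Conclusion: NO.

NO


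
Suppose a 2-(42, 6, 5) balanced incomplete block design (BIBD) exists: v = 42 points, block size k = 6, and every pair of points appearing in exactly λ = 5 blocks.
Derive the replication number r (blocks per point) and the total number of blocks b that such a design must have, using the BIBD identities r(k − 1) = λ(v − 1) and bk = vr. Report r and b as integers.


Any 2-(v, k, λ) BIBD satisfies two necessary conditions:
  (i)  Each point sits in r blocks, and counting incidences through any fixed point gives r(k − 1) = λ(v − 1), so r = λ(v − 1)/(k − 1).
  (ii) Total incidences bk = vr, so b = vr/k.
Step 1: r = λ(v − 1)/(k − 1) = 5·(42 − 1)/(6 − 1) = 5·41/5 = 205/5 = 41.
Step 2: b = vr/k = 42·41/6 = 1722/6 = 287.
Check integrality: r = 41 ∈ Z ✓, b = 287 ∈ Z ✓.
(These identities are necessary conditions: they determine r and b for any design with these parameters, but do not by themselves prove that one exists.)

r = 41, b = 287.


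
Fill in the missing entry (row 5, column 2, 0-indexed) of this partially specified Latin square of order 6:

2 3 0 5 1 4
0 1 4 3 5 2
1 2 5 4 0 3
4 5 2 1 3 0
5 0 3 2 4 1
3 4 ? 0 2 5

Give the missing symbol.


Row 5 contains symbols [0, 2, 3, 4, 5] — missing [1].
Column 2 contains symbols [0, 2, 3, 4, 5] — missing [1].
The missing symbol must appear in both missing sets; intersection = [1].
Therefore the hidden value is 1.

Missing value = 1.


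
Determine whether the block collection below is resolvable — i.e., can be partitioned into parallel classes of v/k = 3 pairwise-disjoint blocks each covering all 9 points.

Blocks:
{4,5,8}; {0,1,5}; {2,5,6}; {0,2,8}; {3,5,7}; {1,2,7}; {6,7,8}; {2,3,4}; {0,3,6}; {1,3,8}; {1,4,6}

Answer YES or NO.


v = 9, block size k = 3, number of blocks = 11.
For resolvability, blocks must partition into parallel classes of size v/k = 3.
Total blocks must therefore be a multiple of 3: 11 = 3·3 + 2 ⇒ not divisible ✗.
Resolvable? NO.

NO


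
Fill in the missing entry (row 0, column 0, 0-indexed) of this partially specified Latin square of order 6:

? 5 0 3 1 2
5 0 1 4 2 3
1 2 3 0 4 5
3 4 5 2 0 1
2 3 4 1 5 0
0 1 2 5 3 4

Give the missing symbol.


Row 0 contains symbols [0, 1, 2, 3, 5] — missing [4].
Column 0 contains symbols [0, 1, 2, 3, 5] — missing [4].
The missing symbol must appear in both missing sets; intersection = [4].
Therefore the hidden value is 4.

Missing value = 4.


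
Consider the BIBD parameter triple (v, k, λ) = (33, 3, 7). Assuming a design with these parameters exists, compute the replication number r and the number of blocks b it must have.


Any 2-(v, k, λ) BIBD satisfies two necessary conditions:
  (i)  Each point sits in r blocks, and counting incidences through any fixed point gives r(k − 1) = λ(v − 1), so r = λ(v − 1)/(k − 1).
  (ii) Total incidences bk = vr, so b = vr/k.
Step 1: r = λ(v − 1)/(k − 1) = 7·(33 − 1)/(3 − 1) = 7·32/2 = 224/2 = 112.
Step 2: b = vr/k = 33·112/3 = 3696/3 = 1232.
Check integrality: r = 112 ∈ Z ✓, b = 1232 ∈ Z ✓.
(These identities are necessary conditions: they determine r and b for any design with these parameters, but do not by themselves prove that one exists.)

r = 112, b = 1232.


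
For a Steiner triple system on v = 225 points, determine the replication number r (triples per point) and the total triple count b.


An STS(v) is a 2-(v, 3, 1) BIBD: block size k = 3, λ = 1.
Replication: r(k − 1) = λ(v − 1) ⇒ r·2 = 225 − 1 = 224 ⇒ r = 112.
Block count: bk = vr ⇒ b·3 = 225·112 = 25200 ⇒ b = 8400.
(Check via b = v(v − 1)/6 = 225·224/6 = 50400/6 = 8400.)

r = 112, b = 8400.


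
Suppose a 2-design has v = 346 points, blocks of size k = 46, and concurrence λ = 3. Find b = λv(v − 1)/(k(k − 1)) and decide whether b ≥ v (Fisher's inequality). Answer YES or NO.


r = λ(v − 1)/(k − 1) = 3·345/45 = 23.
b = vr/k = 346·23/46 = 173.
Fisher's inequality: b ≥ v ⇔ 173 ≥ 346? NO.

NO


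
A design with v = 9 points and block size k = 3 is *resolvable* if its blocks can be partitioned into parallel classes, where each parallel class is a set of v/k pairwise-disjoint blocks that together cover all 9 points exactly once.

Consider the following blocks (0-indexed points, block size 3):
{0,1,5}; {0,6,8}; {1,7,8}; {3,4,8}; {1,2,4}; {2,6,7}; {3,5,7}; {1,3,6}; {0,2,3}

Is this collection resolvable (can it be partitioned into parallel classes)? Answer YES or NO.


v = 9, block size k = 3, number of blocks = 9.
For resolvability, blocks must partition into parallel classes of size v/k = 3.
Total blocks must therefore be a multiple of 3: 9 = 3·3 + 0 ⇒ divisible ✓.
Consider block {1,7,8}. The only other block(s) in the collection disjoint from it are {0,2,3} — just 1 block(s). Any parallel class containing {1,7,8} would need 2 other blocks each disjoint from it, so no parallel class of size 3 can contain {1,7,8}.
Since every block must belong to some parallel class in a resolution, the collection cannot be partitioned into parallel classes.
Resolvable? NO.

NO


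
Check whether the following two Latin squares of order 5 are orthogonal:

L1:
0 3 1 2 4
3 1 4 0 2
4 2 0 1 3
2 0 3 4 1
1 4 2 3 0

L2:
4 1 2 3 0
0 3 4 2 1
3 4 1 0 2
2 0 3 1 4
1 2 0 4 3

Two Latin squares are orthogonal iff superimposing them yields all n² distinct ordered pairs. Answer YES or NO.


Form the n² = 25 superimposed pairs (L1[i][j], L2[i][j]), row by row (rows and columns indexed from 0):
row 0: (0,4) (3,1) (1,2) (2,3) (4,0)
row 1: (3,0) (1,3) (4,4) (0,2) (2,1)
row 2: (4,3) (2,4) (0,1) (1,0) (3,2)
row 3: (2,2) (0,0) (3,3) (4,1) (1,4)
row 4: (1,1) (4,2) (2,0) (3,4) (0,3)
Orthogonality requires all 25 pairs distinct.
Check by first coordinate: for each symbol s of L1, list the L2 entries in the n cells where L1 = s; they must all differ.
  L1 = 0: L2 entries (in reading order) 4, 2, 1, 0, 3 — all 5 distinct ✓
  L1 = 1: L2 entries (in reading order) 2, 3, 0, 4, 1 — all 5 distinct ✓
  L1 = 2: L2 entries (in reading order) 3, 1, 4, 2, 0 — all 5 distinct ✓
  L1 = 3: L2 entries (in reading order) 1, 0, 2, 3, 4 — all 5 distinct ✓
  L1 = 4: L2 entries (in reading order) 0, 4, 3, 1, 2 — all 5 distinct ✓
Every symbol of L1 meets every symbol of L2 exactly once, so all 25 pairs are distinct (25 of 25).
Conclusion: YES.

YES


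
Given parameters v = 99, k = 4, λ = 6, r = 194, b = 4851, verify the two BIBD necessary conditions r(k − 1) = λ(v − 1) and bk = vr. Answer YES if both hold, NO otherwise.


Condition (i): r(k − 1) = 194·3 = 582; λ(v − 1) = 6·98 = 588. Match? NO.
Condition (ii): bk = 4851·4 = 19404; vr = 99·194 = 19206. Match? NO.
Both conditions hold? NO.

NO


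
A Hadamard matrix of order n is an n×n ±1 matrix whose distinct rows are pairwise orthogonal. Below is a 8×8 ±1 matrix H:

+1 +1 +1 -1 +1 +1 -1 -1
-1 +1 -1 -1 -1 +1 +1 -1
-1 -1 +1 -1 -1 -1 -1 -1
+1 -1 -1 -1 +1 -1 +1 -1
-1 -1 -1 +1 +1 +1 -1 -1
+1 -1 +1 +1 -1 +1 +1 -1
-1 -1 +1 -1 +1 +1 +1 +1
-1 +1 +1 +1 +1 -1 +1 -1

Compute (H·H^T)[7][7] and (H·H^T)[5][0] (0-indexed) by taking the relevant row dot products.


Row 0 of H: [1, 1, 1, -1, 1, 1, -1, -1].
Row 5 of H: [1, -1, 1, 1, -1, 1, 1, -1].
Row 7 of H: [-1, 1, 1, 1, 1, -1, 1, -1].
(H·H^T)[7][7] = Σ_j H[7][j]·H[7][j] = (-1)² + (1)² + (1)² + (1)² + (1)² + (-1)² + (1)² + (-1)² = 1 + 1 + 1 + 1 + 1 + 1 + 1 + 1 = 8.
(H·H^T)[5][0] = Σ_j H[5][j]·H[0][j] = (1)·(1) + (-1)·(1) + (1)·(1) + (1)·(-1) + (-1)·(1) + (1)·(1) + (1)·(-1) + (-1)·(-1) = 1 + -1 + 1 + -1 + -1 + 1 + -1 + 1 = 0.
So rows 5 and 0 are orthogonal; the diagonal entry equals n = 8.

(7,7) entry = 8; (5,0) entry = 0.


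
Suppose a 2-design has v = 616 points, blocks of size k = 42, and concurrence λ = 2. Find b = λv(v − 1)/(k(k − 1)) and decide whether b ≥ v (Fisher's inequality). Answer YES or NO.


r = λ(v − 1)/(k − 1) = 2·615/41 = 30.
b = vr/k = 616·30/42 = 440.
Fisher's inequality: b ≥ v ⇔ 440 ≥ 616? NO.

NO


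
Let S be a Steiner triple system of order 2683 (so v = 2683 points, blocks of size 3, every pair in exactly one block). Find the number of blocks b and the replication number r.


An STS(v) is a 2-(v, 3, 1) BIBD: block size k = 3, λ = 1.
Replication: r(k − 1) = λ(v − 1) ⇒ r·2 = 2683 − 1 = 2682 ⇒ r = 1341.
Block count: bk = vr ⇒ b·3 = 2683·1341 = 3597903 ⇒ b = 1199301.

r = 1341, b = 1199301.


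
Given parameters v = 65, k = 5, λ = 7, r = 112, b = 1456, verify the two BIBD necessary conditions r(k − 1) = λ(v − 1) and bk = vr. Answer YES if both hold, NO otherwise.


Condition (i): r(k − 1) = 112·4 = 448; λ(v − 1) = 7·64 = 448. Match? YES.
Condition (ii): bk = 1456·5 = 7280; vr = 65·112 = 7280. Match? YES.
Both conditions hold? YES.

YES


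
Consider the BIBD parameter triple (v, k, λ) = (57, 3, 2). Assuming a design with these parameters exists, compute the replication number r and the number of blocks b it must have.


Any 2-(v, k, λ) BIBD satisfies two necessary conditions:
  (i)  Each point sits in r blocks, and counting incidences through any fixed point gives r(k − 1) = λ(v − 1), so r = λ(v − 1)/(k − 1).
  (ii) Total incidences bk = vr, so b = vr/k.
Step 1: r = λ(v − 1)/(k − 1) = 2·(57 − 1)/(3 − 1) = 2·56/2 = 112/2 = 56.
Step 2: b = vr/k = 57·56/3 = 3192/3 = 1064.
Check integrality: r = 56 ∈ Z ✓, b = 1064 ∈ Z ✓.
(These identities are necessary conditions: they determine r and b for any design with these parameters, but do not by themselves prove that one exists.)

r = 56, b = 1064.


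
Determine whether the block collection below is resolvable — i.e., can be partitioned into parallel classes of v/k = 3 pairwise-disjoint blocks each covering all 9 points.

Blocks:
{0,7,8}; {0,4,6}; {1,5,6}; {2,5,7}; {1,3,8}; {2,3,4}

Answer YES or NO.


v = 9, block size k = 3, number of blocks = 6.
For resolvability, blocks must partition into parallel classes of size v/k = 3.
Total blocks must therefore be a multiple of 3: 6 = 3·2 + 0 ⇒ divisible ✓.
Greedy packing gives 2 candidate class(es). Each should be a full parallel class (size 3, covers all 9 points).
  Class 1 (3 blocks): {0,7,8}; {1,5,6}; {2,3,4}. Points covered: [0, 1, 2, 3, 4, 5, 6, 7, 8].
  Class 2 (3 blocks): {0,4,6}; {2,5,7}; {1,3,8}. Points covered: [0, 1, 2, 3, 4, 5, 6, 7, 8].
All classes full (size 3)? YES. All classes cover every point? YES.
Resolvable? YES.

YES


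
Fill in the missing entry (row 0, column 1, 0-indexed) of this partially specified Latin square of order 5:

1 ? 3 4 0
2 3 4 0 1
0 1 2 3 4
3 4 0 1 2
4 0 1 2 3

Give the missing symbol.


Row 0 contains symbols [0, 1, 3, 4] — missing [2].
Column 1 contains symbols [0, 1, 3, 4] — missing [2].
The missing symbol must appear in both missing sets; intersection = [2].
Therefore the hidden value is 2.

Missing value = 2.


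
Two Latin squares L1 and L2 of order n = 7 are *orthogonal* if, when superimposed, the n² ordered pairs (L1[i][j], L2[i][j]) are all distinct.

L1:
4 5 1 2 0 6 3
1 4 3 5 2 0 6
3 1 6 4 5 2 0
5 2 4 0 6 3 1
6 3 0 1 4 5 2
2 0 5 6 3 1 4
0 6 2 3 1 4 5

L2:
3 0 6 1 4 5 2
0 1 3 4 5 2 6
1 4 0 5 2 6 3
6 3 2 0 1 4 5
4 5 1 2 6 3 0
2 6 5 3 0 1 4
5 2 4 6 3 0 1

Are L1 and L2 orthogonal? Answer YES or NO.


Form the n² = 49 superimposed pairs (L1[i][j], L2[i][j]), row by row (rows and columns indexed from 0):
row 0: (4,3) (5,0) (1,6) (2,1) (0,4) (6,5) (3,2)
row 1: (1,0) (4,1) (3,3) (5,4) (2,5) (0,2) (6,6)
row 2: (3,1) (1,4) (6,0) (4,5) (5,2) (2,6) (0,3)
row 3: (5,6) (2,3) (4,2) (0,0) (6,1) (3,4) (1,5)
row 4: (6,4) (3,5) (0,1) (1,2) (4,6) (5,3) (2,0)
row 5: (2,2) (0,6) (5,5) (6,3) (3,0) (1,1) (4,4)
row 6: (0,5) (6,2) (2,4) (3,6) (1,3) (4,0) (5,1)
Orthogonality requires all 49 pairs distinct.
Check by first coordinate: for each symbol s of L1, list the L2 entries in the n cells where L1 = s; they must all differ.
  L1 = 0: L2 entries (in reading order) 4, 2, 3, 0, 1, 6, 5 — all 7 distinct ✓
  L1 = 1: L2 entries (in reading order) 6, 0, 4, 5, 2, 1, 3 — all 7 distinct ✓
  L1 = 2: L2 entries (in reading order) 1, 5, 6, 3, 0, 2, 4 — all 7 distinct ✓
  L1 = 3: L2 entries (in reading order) 2, 3, 1, 4, 5, 0, 6 — all 7 distinct ✓
  L1 = 4: L2 entries (in reading order) 3, 1, 5, 2, 6, 4, 0 — all 7 distinct ✓
  L1 = 5: L2 entries (in reading order) 0, 4, 2, 6, 3, 5, 1 — all 7 distinct ✓
  L1 = 6: L2 entries (in reading order) 5, 6, 0, 1, 4, 3, 2 — all 7 distinct ✓
Every symbol of L1 meets every symbol of L2 exactly once, so all 49 pairs are distinct (49 of 49).
Conclusion: YES.

YES
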